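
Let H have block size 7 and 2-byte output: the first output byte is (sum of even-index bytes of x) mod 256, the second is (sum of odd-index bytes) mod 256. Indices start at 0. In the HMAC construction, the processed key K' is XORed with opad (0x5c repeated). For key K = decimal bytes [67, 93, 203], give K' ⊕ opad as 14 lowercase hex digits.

1f01975c5c5c5c

Key decimal bytes [67, 93, 203] = 43 5d cb is 3 bytes ≤ B = 7; zero-pad to 7 bytes: K' = 43 5d cb 00 00 00 00.
XOR each byte with 0x5c: 43⊕5c=1f, 5d⊕5c=01, cb⊕5c=97, 00⊕5c=5c, 00⊕5c=5c, 00⊕5c=5c, 00⊕5c=5c.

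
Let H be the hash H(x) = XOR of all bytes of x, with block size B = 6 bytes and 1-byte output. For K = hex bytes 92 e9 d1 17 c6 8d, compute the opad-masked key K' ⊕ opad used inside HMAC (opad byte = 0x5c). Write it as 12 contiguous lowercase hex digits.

Key hex bytes 92 e9 d1 17 c6 8d is exactly B = 6 bytes: K' = 92 e9 d1 17 c6 8d.
XOR each byte with 0x5c: 92⊕5c=ce, e9⊕5c=b5, d1⊕5c=8d, 17⊕5c=4b, c6⊕5c=9a, 8d⊕5c=d1.

ceb58d4b9ad1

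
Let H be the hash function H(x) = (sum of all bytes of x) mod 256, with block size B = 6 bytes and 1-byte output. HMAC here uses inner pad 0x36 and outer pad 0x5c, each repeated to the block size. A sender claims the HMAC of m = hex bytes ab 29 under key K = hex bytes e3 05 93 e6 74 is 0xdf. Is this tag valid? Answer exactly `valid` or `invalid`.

invalid

Key hex bytes e3 05 93 e6 74 is 5 bytes ≤ B = 6; zero-pad to 6 bytes: K' = e3 05 93 e6 74 00.
K' ⊕ ipad = d5 33 a5 d0 42 36; K' ⊕ opad = bf 59 cf ba 28 5c.
Inner hash: sum = 213+51+165+208+66+54+171+41 = 969; mod 256 = 201 → c9.
Outer hash (recomputed tag): sum = 191+89+207+186+40+92+201 = 1006; mod 256 = 238 → ee.
Recomputed tag = ee; claimed = df → mismatch.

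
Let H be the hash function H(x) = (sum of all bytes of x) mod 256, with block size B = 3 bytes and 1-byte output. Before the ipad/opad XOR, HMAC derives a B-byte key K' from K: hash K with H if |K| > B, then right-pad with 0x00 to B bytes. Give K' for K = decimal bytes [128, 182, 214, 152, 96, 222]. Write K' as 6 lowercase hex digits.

|K| = 6 > B = 3, so first hash the key.
H(K): sum = 128+182+214+152+96+222 = 994; mod 256 = 226 → e2.
Zero-pad H(K) = e2 to 3 bytes: K' = e2 00 00.

e20000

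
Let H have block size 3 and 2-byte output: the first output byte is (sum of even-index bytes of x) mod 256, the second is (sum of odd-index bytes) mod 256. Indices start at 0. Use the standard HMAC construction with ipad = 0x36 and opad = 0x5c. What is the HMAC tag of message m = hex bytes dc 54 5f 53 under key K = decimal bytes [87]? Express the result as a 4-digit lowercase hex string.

Key decimal bytes [87] = 57 is 1 byte ≤ B = 3; zero-pad to 3 bytes: K' = 57 00 00.
K' ⊕ ipad = 61 36 36.  K' ⊕ opad = 0b 5c 5c.
Inner input = (K'⊕ipad) ∥ m = 61 36 36 ∥ dc 54 5f 53.
Inner hash: even-index sum = 318 mod 256 = 62; odd-index sum = 369 mod 256 = 113 → 3e 71.
Outer input = (K'⊕opad) ∥ inner = 0b 5c 5c ∥ 3e 71.
Outer hash (tag): even-index sum = 216 mod 256 = 216; odd-index sum = 154 mod 256 = 154 → d8 9a.

d89a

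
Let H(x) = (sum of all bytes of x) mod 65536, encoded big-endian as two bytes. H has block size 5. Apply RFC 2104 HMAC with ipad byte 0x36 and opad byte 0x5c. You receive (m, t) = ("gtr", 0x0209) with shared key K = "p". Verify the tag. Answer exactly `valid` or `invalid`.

Key "p" = 70 is 1 byte ≤ B = 5; zero-pad to 5 bytes: K' = 70 00 00 00 00.
K' ⊕ ipad = 46 36 36 36 36; K' ⊕ opad = 2c 5c 5c 5c 5c.
Inner hash: sum = 70+54+54+54+54+103+116+114 = 619 → 02 6b.
Outer hash (recomputed tag): sum = 44+92+92+92+92+2+107 = 521 → 02 09.
Recomputed tag = 0209; claimed = 0209 → match.

valid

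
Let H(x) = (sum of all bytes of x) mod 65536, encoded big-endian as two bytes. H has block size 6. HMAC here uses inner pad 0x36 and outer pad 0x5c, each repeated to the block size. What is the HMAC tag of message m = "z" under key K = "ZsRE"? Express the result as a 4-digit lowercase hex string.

Key "ZsRE" = 5a 73 52 45 is 4 bytes ≤ B = 6; zero-pad to 6 bytes: K' = 5a 73 52 45 00 00.
K' ⊕ ipad = 6c 45 64 73 36 36.  K' ⊕ opad = 06 2f 0e 19 5c 5c.
Inner input = (K'⊕ipad) ∥ m = 6c 45 64 73 36 36 ∥ 7a.
Inner hash: sum = 108+69+100+115+54+54+122 = 622 → 02 6e.
Outer input = (K'⊕opad) ∥ inner = 06 2f 0e 19 5c 5c ∥ 02 6e.
Outer hash (tag): sum = 6+47+14+25+92+92+2+110 = 388 → 01 84.

0184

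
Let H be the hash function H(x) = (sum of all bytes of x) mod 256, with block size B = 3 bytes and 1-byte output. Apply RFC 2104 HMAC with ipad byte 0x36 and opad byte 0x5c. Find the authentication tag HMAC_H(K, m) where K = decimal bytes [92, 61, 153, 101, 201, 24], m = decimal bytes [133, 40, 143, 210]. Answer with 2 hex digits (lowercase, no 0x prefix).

a4

Key decimal bytes [92, 61, 153, 101, 201, 24] = 5c 3d 99 65 c9 18 is 6 bytes > B = 3, so hash it first: H(key) = 78, then zero-pad to 3 bytes: K' = 78 00 00.
K' ⊕ ipad = 4e 36 36.  K' ⊕ opad = 24 5c 5c.
Inner input = (K'⊕ipad) ∥ m = 4e 36 36 ∥ 85 28 8f d2.
Inner hash: sum = 78+54+54+133+40+143+210 = 712; mod 256 = 200 → c8.
Outer input = (K'⊕opad) ∥ inner = 24 5c 5c ∥ c8.
Outer hash (tag): sum = 36+92+92+200 = 420; mod 256 = 164 → a4.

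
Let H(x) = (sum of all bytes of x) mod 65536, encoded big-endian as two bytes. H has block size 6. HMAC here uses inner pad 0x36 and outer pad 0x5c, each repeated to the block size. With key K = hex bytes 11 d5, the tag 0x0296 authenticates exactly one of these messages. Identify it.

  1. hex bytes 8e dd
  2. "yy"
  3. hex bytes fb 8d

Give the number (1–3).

Key hex bytes 11 d5 is 2 bytes ≤ B = 6; zero-pad to 6 bytes: K' = 11 d5 00 00 00 00.
K' ⊕ ipad = 27 e3 36 36 36 36; K' ⊕ opad = 4d 89 5c 5c 5c 5c.
m1: inner = H(27 e3 36 36 36 36 8e dd) = 03 4d; tag = H(4d 89 5c 5c 5c 5c 03 4d) = 0296 ← matches
m2: inner = H(27 e3 36 36 36 36 79 79) = 02 d4; tag = H(4d 89 5c 5c 5c 5c 02 d4) = 031c
m3: inner = H(27 e3 36 36 36 36 fb 8d) = 03 6a; tag = H(4d 89 5c 5c 5c 5c 03 6a) = 02b3

1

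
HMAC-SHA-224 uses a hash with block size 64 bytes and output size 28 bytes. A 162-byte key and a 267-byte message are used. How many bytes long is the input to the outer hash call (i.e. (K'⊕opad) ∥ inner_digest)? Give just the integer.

92

Key is 162 > 64 bytes, so it is hashed to 28 bytes then zero-padded to 64: |K'| = 64.
Outer input = (K'⊕opad) ∥ H(inner) → 64 + 28 = 92 bytes.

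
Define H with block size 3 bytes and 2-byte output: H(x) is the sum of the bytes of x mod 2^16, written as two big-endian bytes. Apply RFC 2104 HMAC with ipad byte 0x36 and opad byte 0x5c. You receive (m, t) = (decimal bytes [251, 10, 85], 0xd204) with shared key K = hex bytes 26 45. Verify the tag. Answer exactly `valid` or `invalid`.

invalid

Key hex bytes 26 45 is 2 bytes ≤ B = 3; zero-pad to 3 bytes: K' = 26 45 00.
K' ⊕ ipad = 10 73 36; K' ⊕ opad = 7a 19 5c.
Inner hash: sum = 16+115+54+251+10+85 = 531 → 02 13.
Outer hash (recomputed tag): sum = 122+25+92+2+19 = 260 → 01 04.
Recomputed tag = 0104; claimed = d204 → mismatch.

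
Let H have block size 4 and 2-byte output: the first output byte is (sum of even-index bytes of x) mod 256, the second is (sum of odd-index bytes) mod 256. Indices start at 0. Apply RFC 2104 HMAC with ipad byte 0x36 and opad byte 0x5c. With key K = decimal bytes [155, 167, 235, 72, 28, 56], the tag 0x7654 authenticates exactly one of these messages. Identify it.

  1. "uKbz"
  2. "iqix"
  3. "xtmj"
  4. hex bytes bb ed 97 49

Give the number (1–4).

Key decimal bytes [155, 167, 235, 72, 28, 56] = 9b a7 eb 48 1c 38 is 6 bytes > B = 4, so hash it first: H(key) = a2 27, then zero-pad to 4 bytes: K' = a2 27 00 00.
K' ⊕ ipad = 94 11 36 36; K' ⊕ opad = fe 7b 5c 5c.
m1: inner = H(94 11 36 36 75 4b 62 7a) = a1 0c; tag = H(fe 7b 5c 5c a1 0c) = fbe3
m2: inner = H(94 11 36 36 69 71 69 78) = 9c 30; tag = H(fe 7b 5c 5c 9c 30) = f607
m3: inner = H(94 11 36 36 78 74 6d 6a) = af 25; tag = H(fe 7b 5c 5c af 25) = 09fc
m4: inner = H(94 11 36 36 bb ed 97 49) = 1c 7d; tag = H(fe 7b 5c 5c 1c 7d) = 7654 ← matches

4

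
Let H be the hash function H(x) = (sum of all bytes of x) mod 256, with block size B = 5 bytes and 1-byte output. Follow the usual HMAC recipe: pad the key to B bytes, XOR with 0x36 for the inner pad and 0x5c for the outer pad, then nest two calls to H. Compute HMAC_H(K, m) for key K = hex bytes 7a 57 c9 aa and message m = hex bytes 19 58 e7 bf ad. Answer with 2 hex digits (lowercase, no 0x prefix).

5a

Key hex bytes 7a 57 c9 aa is 4 bytes ≤ B = 5; zero-pad to 5 bytes: K' = 7a 57 c9 aa 00.
K' ⊕ ipad = 4c 61 ff 9c 36.  K' ⊕ opad = 26 0b 95 f6 5c.
Inner input = (K'⊕ipad) ∥ m = 4c 61 ff 9c 36 ∥ 19 58 e7 bf ad.
Inner hash: sum = 76+97+255+156+54+25+88+231+191+173 = 1346; mod 256 = 66 → 42.
Outer input = (K'⊕opad) ∥ inner = 26 0b 95 f6 5c ∥ 42.
Outer hash (tag): sum = 38+11+149+246+92+66 = 602; mod 256 = 90 → 5a.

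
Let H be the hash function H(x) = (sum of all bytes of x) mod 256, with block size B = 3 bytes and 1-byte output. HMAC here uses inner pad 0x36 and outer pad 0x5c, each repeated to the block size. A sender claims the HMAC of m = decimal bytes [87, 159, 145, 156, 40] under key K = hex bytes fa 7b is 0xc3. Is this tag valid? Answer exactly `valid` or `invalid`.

Key hex bytes fa 7b is 2 bytes ≤ B = 3; zero-pad to 3 bytes: K' = fa 7b 00.
K' ⊕ ipad = cc 4d 36; K' ⊕ opad = a6 27 5c.
Inner hash: sum = 204+77+54+87+159+145+156+40 = 922; mod 256 = 154 → 9a.
Outer hash (recomputed tag): sum = 166+39+92+154 = 451; mod 256 = 195 → c3.
Recomputed tag = c3; claimed = c3 → match.

valid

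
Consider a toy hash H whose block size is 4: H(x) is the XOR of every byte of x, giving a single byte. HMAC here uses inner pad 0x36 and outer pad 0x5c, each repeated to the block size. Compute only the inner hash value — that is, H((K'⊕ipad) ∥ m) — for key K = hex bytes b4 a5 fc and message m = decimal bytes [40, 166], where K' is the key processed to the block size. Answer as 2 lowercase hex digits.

Key hex bytes b4 a5 fc is 3 bytes ≤ B = 4; zero-pad to 4 bytes: K' = b4 a5 fc 00.
K' ⊕ ipad = 82 93 ca 36.
Inner input = 82 93 ca 36 ∥ 28 a6.
Inner hash: XOR 82⊕93⊕ca⊕36⊕28⊕a6 = 63.

63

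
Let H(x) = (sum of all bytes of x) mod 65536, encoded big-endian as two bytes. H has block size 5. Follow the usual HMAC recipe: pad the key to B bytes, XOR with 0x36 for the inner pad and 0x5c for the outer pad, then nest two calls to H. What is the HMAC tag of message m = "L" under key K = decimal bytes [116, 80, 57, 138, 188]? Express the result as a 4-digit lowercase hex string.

Key decimal bytes [116, 80, 57, 138, 188] = 74 50 39 8a bc is exactly B = 5 bytes: K' = 74 50 39 8a bc.
K' ⊕ ipad = 42 66 0f bc 8a.  K' ⊕ opad = 28 0c 65 d6 e0.
Inner input = (K'⊕ipad) ∥ m = 42 66 0f bc 8a ∥ 4c.
Inner hash: sum = 66+102+15+188+138+76 = 585 → 02 49.
Outer input = (K'⊕opad) ∥ inner = 28 0c 65 d6 e0 ∥ 02 49.
Outer hash (tag): sum = 40+12+101+214+224+2+73 = 666 → 02 9a.

029a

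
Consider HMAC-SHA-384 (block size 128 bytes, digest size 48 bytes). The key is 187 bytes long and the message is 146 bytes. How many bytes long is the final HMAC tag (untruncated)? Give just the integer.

The tag is one SHA-384 digest: 48 bytes.

48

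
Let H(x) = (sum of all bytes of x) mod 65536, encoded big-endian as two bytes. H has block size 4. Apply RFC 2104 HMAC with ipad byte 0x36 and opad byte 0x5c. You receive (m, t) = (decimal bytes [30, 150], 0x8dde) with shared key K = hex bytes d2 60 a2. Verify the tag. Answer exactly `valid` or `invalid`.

invalid

Key hex bytes d2 60 a2 is 3 bytes ≤ B = 4; zero-pad to 4 bytes: K' = d2 60 a2 00.
K' ⊕ ipad = e4 56 94 36; K' ⊕ opad = 8e 3c fe 5c.
Inner hash: sum = 228+86+148+54+30+150 = 696 → 02 b8.
Outer hash (recomputed tag): sum = 142+60+254+92+2+184 = 734 → 02 de.
Recomputed tag = 02de; claimed = 8dde → mismatch.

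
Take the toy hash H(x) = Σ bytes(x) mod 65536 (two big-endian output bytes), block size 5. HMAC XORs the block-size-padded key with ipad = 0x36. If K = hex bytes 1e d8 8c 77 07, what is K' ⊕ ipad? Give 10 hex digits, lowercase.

28eeba4131

Key hex bytes 1e d8 8c 77 07 is exactly B = 5 bytes: K' = 1e d8 8c 77 07.
XOR each byte with 0x36: 1e⊕36=28, d8⊕36=ee, 8c⊕36=ba, 77⊕36=41, 07⊕36=31.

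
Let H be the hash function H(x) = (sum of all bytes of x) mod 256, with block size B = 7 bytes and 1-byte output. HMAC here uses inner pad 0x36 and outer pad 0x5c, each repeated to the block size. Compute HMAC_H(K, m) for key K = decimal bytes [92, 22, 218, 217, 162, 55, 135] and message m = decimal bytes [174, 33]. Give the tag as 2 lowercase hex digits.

13

Key decimal bytes [92, 22, 218, 217, 162, 55, 135] = 5c 16 da d9 a2 37 87 is exactly B = 7 bytes: K' = 5c 16 da d9 a2 37 87.
K' ⊕ ipad = 6a 20 ec ef 94 01 b1.  K' ⊕ opad = 00 4a 86 85 fe 6b db.
Inner input = (K'⊕ipad) ∥ m = 6a 20 ec ef 94 01 b1 ∥ ae 21.
Inner hash: sum = 106+32+236+239+148+1+177+174+33 = 1146; mod 256 = 122 → 7a.
Outer input = (K'⊕opad) ∥ inner = 00 4a 86 85 fe 6b db ∥ 7a.
Outer hash (tag): sum = 0+74+134+133+254+107+219+122 = 1043; mod 256 = 19 → 13.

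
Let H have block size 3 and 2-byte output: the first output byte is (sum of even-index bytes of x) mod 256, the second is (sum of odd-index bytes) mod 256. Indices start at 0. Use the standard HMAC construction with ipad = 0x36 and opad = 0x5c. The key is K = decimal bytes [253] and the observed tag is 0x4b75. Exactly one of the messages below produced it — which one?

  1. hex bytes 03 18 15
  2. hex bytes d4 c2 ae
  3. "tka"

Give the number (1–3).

Key decimal bytes [253] = fd is 1 byte ≤ B = 3; zero-pad to 3 bytes: K' = fd 00 00.
K' ⊕ ipad = cb 36 36; K' ⊕ opad = a1 5c 5c.
m1: inner = H(cb 36 36 03 18 15) = 19 4e; tag = H(a1 5c 5c 19 4e) = 4b75 ← matches
m2: inner = H(cb 36 36 d4 c2 ae) = c3 b8; tag = H(a1 5c 5c c3 b8) = b51f
m3: inner = H(cb 36 36 74 6b 61) = 6c 0b; tag = H(a1 5c 5c 6c 0b) = 08c8

1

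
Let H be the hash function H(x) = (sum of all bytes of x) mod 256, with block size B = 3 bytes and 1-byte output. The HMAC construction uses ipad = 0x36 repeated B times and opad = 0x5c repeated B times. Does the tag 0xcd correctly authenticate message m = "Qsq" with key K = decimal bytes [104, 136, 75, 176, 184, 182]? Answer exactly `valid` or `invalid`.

valid

Key decimal bytes [104, 136, 75, 176, 184, 182] = 68 88 4b b0 b8 b6 is 6 bytes > B = 3, so hash it first: H(key) = 59, then zero-pad to 3 bytes: K' = 59 00 00.
K' ⊕ ipad = 6f 36 36; K' ⊕ opad = 05 5c 5c.
Inner hash: sum = 111+54+54+81+115+113 = 528; mod 256 = 16 → 10.
Outer hash (recomputed tag): sum = 5+92+92+16 = 205 → cd.
Recomputed tag = cd; claimed = cd → match.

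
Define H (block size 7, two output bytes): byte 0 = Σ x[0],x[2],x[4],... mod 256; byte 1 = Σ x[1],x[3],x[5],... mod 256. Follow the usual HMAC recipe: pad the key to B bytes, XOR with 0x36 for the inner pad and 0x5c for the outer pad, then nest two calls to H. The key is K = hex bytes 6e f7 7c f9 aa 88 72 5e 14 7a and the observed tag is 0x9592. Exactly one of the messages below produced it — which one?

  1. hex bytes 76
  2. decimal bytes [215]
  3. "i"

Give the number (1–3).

Key hex bytes 6e f7 7c f9 aa 88 72 5e 14 7a is 10 bytes > B = 7, so hash it first: H(key) = 1a 50, then zero-pad to 7 bytes: K' = 1a 50 00 00 00 00 00.
K' ⊕ ipad = 2c 66 36 36 36 36 36; K' ⊕ opad = 46 0c 5c 5c 5c 5c 5c.
m1: inner = H(2c 66 36 36 36 36 36 76) = ce 48; tag = H(46 0c 5c 5c 5c 5c 5c ce 48) = a292
m2: inner = H(2c 66 36 36 36 36 36 d7) = ce a9; tag = H(46 0c 5c 5c 5c 5c 5c ce a9) = 0392
m3: inner = H(2c 66 36 36 36 36 36 69) = ce 3b; tag = H(46 0c 5c 5c 5c 5c 5c ce 3b) = 9592 ← matches

3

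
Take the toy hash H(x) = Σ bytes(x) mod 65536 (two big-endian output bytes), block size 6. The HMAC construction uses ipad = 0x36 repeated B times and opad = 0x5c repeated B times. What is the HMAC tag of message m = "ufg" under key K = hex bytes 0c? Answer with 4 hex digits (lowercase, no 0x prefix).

Key hex bytes 0c is 1 byte ≤ B = 6; zero-pad to 6 bytes: K' = 0c 00 00 00 00 00.
K' ⊕ ipad = 3a 36 36 36 36 36.  K' ⊕ opad = 50 5c 5c 5c 5c 5c.
Inner input = (K'⊕ipad) ∥ m = 3a 36 36 36 36 36 ∥ 75 66 67.
Inner hash: sum = 58+54+54+54+54+54+117+102+103 = 650 → 02 8a.
Outer input = (K'⊕opad) ∥ inner = 50 5c 5c 5c 5c 5c ∥ 02 8a.
Outer hash (tag): sum = 80+92+92+92+92+92+2+138 = 680 → 02 a8.

02a8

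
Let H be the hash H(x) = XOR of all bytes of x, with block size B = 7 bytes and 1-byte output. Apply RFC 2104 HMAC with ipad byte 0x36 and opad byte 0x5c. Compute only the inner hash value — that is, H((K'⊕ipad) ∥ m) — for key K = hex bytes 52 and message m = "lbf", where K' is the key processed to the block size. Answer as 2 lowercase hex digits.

0c

Key hex bytes 52 is 1 byte ≤ B = 7; zero-pad to 7 bytes: K' = 52 00 00 00 00 00 00.
K' ⊕ ipad = 64 36 36 36 36 36 36.
Inner input = 64 36 36 36 36 36 36 ∥ 6c 62 66.
Inner hash: XOR 64⊕36⊕36⊕36⊕36⊕36⊕36⊕6c⊕62⊕66 = 0c.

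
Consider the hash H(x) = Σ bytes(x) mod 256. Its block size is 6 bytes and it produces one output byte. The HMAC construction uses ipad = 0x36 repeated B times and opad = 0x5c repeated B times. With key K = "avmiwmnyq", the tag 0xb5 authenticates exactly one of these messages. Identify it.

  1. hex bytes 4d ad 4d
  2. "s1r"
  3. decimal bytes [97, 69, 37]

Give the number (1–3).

1

Key "avmiwmnyq" = 61 76 6d 69 77 6d 6e 79 71 is 9 bytes > B = 6, so hash it first: H(key) = e9, then zero-pad to 6 bytes: K' = e9 00 00 00 00 00.
K' ⊕ ipad = df 36 36 36 36 36; K' ⊕ opad = b5 5c 5c 5c 5c 5c.
m1: inner = H(df 36 36 36 36 36 4d ad 4d) = 34; tag = H(b5 5c 5c 5c 5c 5c 34) = b5 ← matches
m2: inner = H(df 36 36 36 36 36 73 31 72) = 03; tag = H(b5 5c 5c 5c 5c 5c 03) = 84
m3: inner = H(df 36 36 36 36 36 61 45 25) = b8; tag = H(b5 5c 5c 5c 5c 5c b8) = 39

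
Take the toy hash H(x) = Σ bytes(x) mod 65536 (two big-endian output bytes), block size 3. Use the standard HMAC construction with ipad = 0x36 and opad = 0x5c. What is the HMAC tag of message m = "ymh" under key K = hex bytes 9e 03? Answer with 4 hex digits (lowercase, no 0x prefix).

Key hex bytes 9e 03 is 2 bytes ≤ B = 3; zero-pad to 3 bytes: K' = 9e 03 00.
K' ⊕ ipad = a8 35 36.  K' ⊕ opad = c2 5f 5c.
Inner input = (K'⊕ipad) ∥ m = a8 35 36 ∥ 79 6d 68.
Inner hash: sum = 168+53+54+121+109+104 = 609 → 02 61.
Outer input = (K'⊕opad) ∥ inner = c2 5f 5c ∥ 02 61.
Outer hash (tag): sum = 194+95+92+2+97 = 480 → 01 e0.

01e0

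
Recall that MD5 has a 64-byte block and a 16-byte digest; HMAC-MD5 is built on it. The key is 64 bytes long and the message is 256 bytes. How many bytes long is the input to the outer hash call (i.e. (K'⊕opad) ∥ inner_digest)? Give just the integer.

Key is 64 ≤ 64 bytes, zero-padded: |K'| = 64.
Outer input = (K'⊕opad) ∥ H(inner) → 64 + 16 = 80 bytes.

80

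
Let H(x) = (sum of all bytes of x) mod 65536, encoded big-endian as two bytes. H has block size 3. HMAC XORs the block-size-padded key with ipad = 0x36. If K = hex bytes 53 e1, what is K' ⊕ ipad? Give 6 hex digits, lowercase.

65d736

Key hex bytes 53 e1 is 2 bytes ≤ B = 3; zero-pad to 3 bytes: K' = 53 e1 00.
XOR each byte with 0x36: 53⊕36=65, e1⊕36=d7, 00⊕36=36.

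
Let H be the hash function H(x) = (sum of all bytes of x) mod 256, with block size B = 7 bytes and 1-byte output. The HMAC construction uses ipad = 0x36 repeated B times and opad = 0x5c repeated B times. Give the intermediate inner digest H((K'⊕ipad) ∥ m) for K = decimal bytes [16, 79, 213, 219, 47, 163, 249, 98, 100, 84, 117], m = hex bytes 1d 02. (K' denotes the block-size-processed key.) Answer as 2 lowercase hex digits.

Key decimal bytes [16, 79, 213, 219, 47, 163, 249, 98, 100, 84, 117] = 10 4f d5 db 2f a3 f9 62 64 54 75 is 11 bytes > B = 7, so hash it first: H(key) = 69, then zero-pad to 7 bytes: K' = 69 00 00 00 00 00 00.
K' ⊕ ipad = 5f 36 36 36 36 36 36.
Inner input = 5f 36 36 36 36 36 36 ∥ 1d 02.
Inner hash: sum = 95+54+54+54+54+54+54+29+2 = 450; mod 256 = 194 → c2.

c2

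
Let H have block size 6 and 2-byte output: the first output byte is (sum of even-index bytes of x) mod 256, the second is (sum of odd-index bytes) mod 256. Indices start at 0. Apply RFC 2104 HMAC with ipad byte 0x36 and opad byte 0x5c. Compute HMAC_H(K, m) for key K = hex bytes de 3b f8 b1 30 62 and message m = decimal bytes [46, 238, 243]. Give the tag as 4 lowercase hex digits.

6f68

Key hex bytes de 3b f8 b1 30 62 is exactly B = 6 bytes: K' = de 3b f8 b1 30 62.
K' ⊕ ipad = e8 0d ce 87 06 54.  K' ⊕ opad = 82 67 a4 ed 6c 3e.
Inner input = (K'⊕ipad) ∥ m = e8 0d ce 87 06 54 ∥ 2e ee f3.
Inner hash: even-index sum = 733 mod 256 = 221; odd-index sum = 470 mod 256 = 214 → dd d6.
Outer input = (K'⊕opad) ∥ inner = 82 67 a4 ed 6c 3e ∥ dd d6.
Outer hash (tag): even-index sum = 623 mod 256 = 111; odd-index sum = 616 mod 256 = 104 → 6f 68.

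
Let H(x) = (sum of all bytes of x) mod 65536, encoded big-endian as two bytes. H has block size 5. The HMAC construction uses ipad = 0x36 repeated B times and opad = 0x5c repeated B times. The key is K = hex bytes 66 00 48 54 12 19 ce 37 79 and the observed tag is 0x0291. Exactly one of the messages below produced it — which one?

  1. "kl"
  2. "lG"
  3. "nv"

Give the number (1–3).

Key hex bytes 66 00 48 54 12 19 ce 37 79 is 9 bytes > B = 5, so hash it first: H(key) = 02 ab, then zero-pad to 5 bytes: K' = 02 ab 00 00 00.
K' ⊕ ipad = 34 9d 36 36 36; K' ⊕ opad = 5e f7 5c 5c 5c.
m1: inner = H(34 9d 36 36 36 6b 6c) = 02 4a; tag = H(5e f7 5c 5c 5c 02 4a) = 02b5
m2: inner = H(34 9d 36 36 36 6c 47) = 02 26; tag = H(5e f7 5c 5c 5c 02 26) = 0291 ← matches
m3: inner = H(34 9d 36 36 36 6e 76) = 02 57; tag = H(5e f7 5c 5c 5c 02 57) = 02c2

2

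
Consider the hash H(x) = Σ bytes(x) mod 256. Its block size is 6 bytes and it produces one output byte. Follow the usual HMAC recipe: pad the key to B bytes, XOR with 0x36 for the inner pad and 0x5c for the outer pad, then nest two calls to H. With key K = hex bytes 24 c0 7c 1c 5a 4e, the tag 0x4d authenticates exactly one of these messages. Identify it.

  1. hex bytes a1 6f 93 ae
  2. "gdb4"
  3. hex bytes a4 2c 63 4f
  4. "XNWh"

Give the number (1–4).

2

Key hex bytes 24 c0 7c 1c 5a 4e is exactly B = 6 bytes: K' = 24 c0 7c 1c 5a 4e.
K' ⊕ ipad = 12 f6 4a 2a 6c 78; K' ⊕ opad = 78 9c 20 40 06 12.
m1: inner = H(12 f6 4a 2a 6c 78 a1 6f 93 ae) = b1; tag = H(78 9c 20 40 06 12 b1) = 3d
m2: inner = H(12 f6 4a 2a 6c 78 67 64 62 34) = c1; tag = H(78 9c 20 40 06 12 c1) = 4d ← matches
m3: inner = H(12 f6 4a 2a 6c 78 a4 2c 63 4f) = e2; tag = H(78 9c 20 40 06 12 e2) = 6e
m4: inner = H(12 f6 4a 2a 6c 78 58 4e 57 68) = c5; tag = H(78 9c 20 40 06 12 c5) = 51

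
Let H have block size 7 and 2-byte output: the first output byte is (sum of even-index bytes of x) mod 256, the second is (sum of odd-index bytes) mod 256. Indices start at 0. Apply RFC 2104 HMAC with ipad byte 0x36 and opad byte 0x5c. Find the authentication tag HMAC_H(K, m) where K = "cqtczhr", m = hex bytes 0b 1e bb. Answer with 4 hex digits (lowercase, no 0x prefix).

7be5

Key "cqtczhr" = 63 71 74 63 7a 68 72 is exactly B = 7 bytes: K' = 63 71 74 63 7a 68 72.
K' ⊕ ipad = 55 47 42 55 4c 5e 44.  K' ⊕ opad = 3f 2d 28 3f 26 34 2e.
Inner input = (K'⊕ipad) ∥ m = 55 47 42 55 4c 5e 44 ∥ 0b 1e bb.
Inner hash: even-index sum = 325 mod 256 = 69; odd-index sum = 448 mod 256 = 192 → 45 c0.
Outer input = (K'⊕opad) ∥ inner = 3f 2d 28 3f 26 34 2e ∥ 45 c0.
Outer hash (tag): even-index sum = 379 mod 256 = 123; odd-index sum = 229 mod 256 = 229 → 7b e5.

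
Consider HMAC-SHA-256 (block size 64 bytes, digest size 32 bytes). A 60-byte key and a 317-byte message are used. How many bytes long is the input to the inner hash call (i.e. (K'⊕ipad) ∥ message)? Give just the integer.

Key is 60 ≤ 64 bytes, zero-padded: |K'| = 64.
Inner input = (K'⊕ipad) ∥ m → 64 + 317 = 381 bytes.

381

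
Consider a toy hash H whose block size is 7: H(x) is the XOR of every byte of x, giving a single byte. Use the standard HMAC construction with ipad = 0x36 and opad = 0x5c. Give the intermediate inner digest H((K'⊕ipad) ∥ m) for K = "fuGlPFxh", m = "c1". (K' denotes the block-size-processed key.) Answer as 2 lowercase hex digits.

5a

Key "fuGlPFxh" = 66 75 47 6c 50 46 78 68 is 8 bytes > B = 7, so hash it first: H(key) = 3e, then zero-pad to 7 bytes: K' = 3e 00 00 00 00 00 00.
K' ⊕ ipad = 08 36 36 36 36 36 36.
Inner input = 08 36 36 36 36 36 36 ∥ 63 31.
Inner hash: XOR 08⊕36⊕36⊕36⊕36⊕36⊕36⊕63⊕31 = 5a.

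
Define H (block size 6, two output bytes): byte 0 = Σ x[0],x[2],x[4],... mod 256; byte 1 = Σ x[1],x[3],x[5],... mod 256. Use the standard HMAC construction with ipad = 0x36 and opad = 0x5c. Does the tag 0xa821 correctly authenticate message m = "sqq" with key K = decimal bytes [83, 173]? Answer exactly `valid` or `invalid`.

invalid

Key decimal bytes [83, 173] = 53 ad is 2 bytes ≤ B = 6; zero-pad to 6 bytes: K' = 53 ad 00 00 00 00.
K' ⊕ ipad = 65 9b 36 36 36 36; K' ⊕ opad = 0f f1 5c 5c 5c 5c.
Inner hash: even-index sum = 437 mod 256 = 181; odd-index sum = 376 mod 256 = 120 → b5 78.
Outer hash (recomputed tag): even-index sum = 380 mod 256 = 124; odd-index sum = 545 mod 256 = 33 → 7c 21.
Recomputed tag = 7c21; claimed = a821 → mismatch.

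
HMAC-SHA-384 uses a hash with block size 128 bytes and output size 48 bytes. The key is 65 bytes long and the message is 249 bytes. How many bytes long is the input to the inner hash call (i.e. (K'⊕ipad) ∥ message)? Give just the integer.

377

Key is 65 ≤ 128 bytes, zero-padded: |K'| = 128.
Inner input = (K'⊕ipad) ∥ m → 128 + 249 = 377 bytes.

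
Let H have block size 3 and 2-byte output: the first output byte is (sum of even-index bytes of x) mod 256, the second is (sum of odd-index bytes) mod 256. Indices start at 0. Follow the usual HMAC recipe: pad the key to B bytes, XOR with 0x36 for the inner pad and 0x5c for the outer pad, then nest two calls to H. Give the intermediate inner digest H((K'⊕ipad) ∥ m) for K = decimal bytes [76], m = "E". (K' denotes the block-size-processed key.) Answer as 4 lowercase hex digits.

b07b

Key decimal bytes [76] = 4c is 1 byte ≤ B = 3; zero-pad to 3 bytes: K' = 4c 00 00.
K' ⊕ ipad = 7a 36 36.
Inner input = 7a 36 36 ∥ 45.
Inner hash: even-index sum = 176 mod 256 = 176; odd-index sum = 123 mod 256 = 123 → b0 7b.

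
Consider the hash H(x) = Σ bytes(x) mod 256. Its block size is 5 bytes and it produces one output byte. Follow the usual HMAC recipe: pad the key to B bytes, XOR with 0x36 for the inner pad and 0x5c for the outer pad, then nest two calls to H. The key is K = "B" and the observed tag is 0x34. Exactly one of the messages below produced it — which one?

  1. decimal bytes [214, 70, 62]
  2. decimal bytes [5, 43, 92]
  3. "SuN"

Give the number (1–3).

Key "B" = 42 is 1 byte ≤ B = 5; zero-pad to 5 bytes: K' = 42 00 00 00 00.
K' ⊕ ipad = 74 36 36 36 36; K' ⊕ opad = 1e 5c 5c 5c 5c.
m1: inner = H(74 36 36 36 36 d6 46 3e) = a6; tag = H(1e 5c 5c 5c 5c a6) = 34 ← matches
m2: inner = H(74 36 36 36 36 05 2b 5c) = d8; tag = H(1e 5c 5c 5c 5c d8) = 66
m3: inner = H(74 36 36 36 36 53 75 4e) = 62; tag = H(1e 5c 5c 5c 5c 62) = f0

1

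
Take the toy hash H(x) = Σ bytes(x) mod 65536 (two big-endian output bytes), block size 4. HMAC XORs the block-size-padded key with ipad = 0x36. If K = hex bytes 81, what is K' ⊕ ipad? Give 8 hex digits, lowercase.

Key hex bytes 81 is 1 byte ≤ B = 4; zero-pad to 4 bytes: K' = 81 00 00 00.
XOR each byte with 0x36: 81⊕36=b7, 00⊕36=36, 00⊕36=36, 00⊕36=36.

b7363636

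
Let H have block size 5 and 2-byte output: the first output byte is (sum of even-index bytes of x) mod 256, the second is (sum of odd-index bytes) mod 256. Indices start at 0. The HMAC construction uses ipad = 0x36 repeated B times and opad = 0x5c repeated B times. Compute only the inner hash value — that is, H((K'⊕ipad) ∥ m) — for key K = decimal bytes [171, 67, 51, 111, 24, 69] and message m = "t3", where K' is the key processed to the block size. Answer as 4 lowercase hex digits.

5f6b

Key decimal bytes [171, 67, 51, 111, 24, 69] = ab 43 33 6f 18 45 is 6 bytes > B = 5, so hash it first: H(key) = f6 f7, then zero-pad to 5 bytes: K' = f6 f7 00 00 00.
K' ⊕ ipad = c0 c1 36 36 36.
Inner input = c0 c1 36 36 36 ∥ 74 33.
Inner hash: even-index sum = 351 mod 256 = 95; odd-index sum = 363 mod 256 = 107 → 5f 6b.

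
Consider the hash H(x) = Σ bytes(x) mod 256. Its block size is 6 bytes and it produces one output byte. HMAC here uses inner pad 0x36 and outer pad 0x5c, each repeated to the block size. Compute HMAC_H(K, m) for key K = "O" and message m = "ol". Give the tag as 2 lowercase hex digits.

41

Key "O" = 4f is 1 byte ≤ B = 6; zero-pad to 6 bytes: K' = 4f 00 00 00 00 00.
K' ⊕ ipad = 79 36 36 36 36 36.  K' ⊕ opad = 13 5c 5c 5c 5c 5c.
Inner input = (K'⊕ipad) ∥ m = 79 36 36 36 36 36 ∥ 6f 6c.
Inner hash: sum = 121+54+54+54+54+54+111+108 = 610; mod 256 = 98 → 62.
Outer input = (K'⊕opad) ∥ inner = 13 5c 5c 5c 5c 5c ∥ 62.
Outer hash (tag): sum = 19+92+92+92+92+92+98 = 577; mod 256 = 65 → 41.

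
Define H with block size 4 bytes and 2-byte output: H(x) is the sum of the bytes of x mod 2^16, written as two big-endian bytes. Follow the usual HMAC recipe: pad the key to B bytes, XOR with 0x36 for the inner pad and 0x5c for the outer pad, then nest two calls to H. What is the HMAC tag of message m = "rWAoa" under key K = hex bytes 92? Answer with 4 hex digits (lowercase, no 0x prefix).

Key hex bytes 92 is 1 byte ≤ B = 4; zero-pad to 4 bytes: K' = 92 00 00 00.
K' ⊕ ipad = a4 36 36 36.  K' ⊕ opad = ce 5c 5c 5c.
Inner input = (K'⊕ipad) ∥ m = a4 36 36 36 ∥ 72 57 41 6f 61.
Inner hash: sum = 164+54+54+54+114+87+65+111+97 = 800 → 03 20.
Outer input = (K'⊕opad) ∥ inner = ce 5c 5c 5c ∥ 03 20.
Outer hash (tag): sum = 206+92+92+92+3+32 = 517 → 02 05.

0205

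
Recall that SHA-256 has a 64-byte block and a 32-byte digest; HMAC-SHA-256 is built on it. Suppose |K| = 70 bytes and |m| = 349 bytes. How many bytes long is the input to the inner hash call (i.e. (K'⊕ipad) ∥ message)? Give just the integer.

Key is 70 > 64 bytes, so it is hashed to 32 bytes then zero-padded to 64: |K'| = 64.
Inner input = (K'⊕ipad) ∥ m → 64 + 349 = 413 bytes.

413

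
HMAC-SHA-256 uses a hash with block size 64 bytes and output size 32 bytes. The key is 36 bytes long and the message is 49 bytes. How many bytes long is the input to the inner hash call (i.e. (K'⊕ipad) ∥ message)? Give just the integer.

113

Key is 36 ≤ 64 bytes, zero-padded: |K'| = 64.
Inner input = (K'⊕ipad) ∥ m → 64 + 49 = 113 bytes.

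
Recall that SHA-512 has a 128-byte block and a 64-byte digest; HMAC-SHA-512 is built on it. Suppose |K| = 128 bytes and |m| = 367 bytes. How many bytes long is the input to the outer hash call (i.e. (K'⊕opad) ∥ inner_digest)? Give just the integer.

192

Key is 128 ≤ 128 bytes, zero-padded: |K'| = 128.
Outer input = (K'⊕opad) ∥ H(inner) → 128 + 64 = 192 bytes.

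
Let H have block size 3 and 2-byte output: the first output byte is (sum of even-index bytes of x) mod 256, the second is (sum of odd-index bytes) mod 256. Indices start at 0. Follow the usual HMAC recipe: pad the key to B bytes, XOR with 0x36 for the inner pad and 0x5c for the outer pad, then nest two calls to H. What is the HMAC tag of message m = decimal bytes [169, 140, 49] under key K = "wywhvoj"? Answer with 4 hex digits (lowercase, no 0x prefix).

2ec6

Key "wywhvoj" = 77 79 77 68 76 6f 6a is 7 bytes > B = 3, so hash it first: H(key) = ce 50, then zero-pad to 3 bytes: K' = ce 50 00.
K' ⊕ ipad = f8 66 36.  K' ⊕ opad = 92 0c 5c.
Inner input = (K'⊕ipad) ∥ m = f8 66 36 ∥ a9 8c 31.
Inner hash: even-index sum = 442 mod 256 = 186; odd-index sum = 320 mod 256 = 64 → ba 40.
Outer input = (K'⊕opad) ∥ inner = 92 0c 5c ∥ ba 40.
Outer hash (tag): even-index sum = 302 mod 256 = 46; odd-index sum = 198 mod 256 = 198 → 2e c6.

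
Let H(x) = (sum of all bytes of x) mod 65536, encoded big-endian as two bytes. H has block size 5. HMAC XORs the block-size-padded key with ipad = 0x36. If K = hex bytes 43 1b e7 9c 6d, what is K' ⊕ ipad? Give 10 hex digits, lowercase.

752dd1aa5b

Key hex bytes 43 1b e7 9c 6d is exactly B = 5 bytes: K' = 43 1b e7 9c 6d.
XOR each byte with 0x36: 43⊕36=75, 1b⊕36=2d, e7⊕36=d1, 9c⊕36=aa, 6d⊕36=5b.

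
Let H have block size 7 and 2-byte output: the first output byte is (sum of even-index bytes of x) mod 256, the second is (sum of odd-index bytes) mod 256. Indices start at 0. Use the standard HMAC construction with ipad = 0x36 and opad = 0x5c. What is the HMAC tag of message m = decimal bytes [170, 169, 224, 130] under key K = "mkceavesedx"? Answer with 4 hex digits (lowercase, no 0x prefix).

640b

Key "mkceavesedx" = 6d 6b 63 65 61 76 65 73 65 64 78 is 11 bytes > B = 7, so hash it first: H(key) = 73 1d, then zero-pad to 7 bytes: K' = 73 1d 00 00 00 00 00.
K' ⊕ ipad = 45 2b 36 36 36 36 36.  K' ⊕ opad = 2f 41 5c 5c 5c 5c 5c.
Inner input = (K'⊕ipad) ∥ m = 45 2b 36 36 36 36 36 ∥ aa a9 e0 82.
Inner hash: even-index sum = 530 mod 256 = 18; odd-index sum = 545 mod 256 = 33 → 12 21.
Outer input = (K'⊕opad) ∥ inner = 2f 41 5c 5c 5c 5c 5c ∥ 12 21.
Outer hash (tag): even-index sum = 356 mod 256 = 100; odd-index sum = 267 mod 256 = 11 → 64 0b.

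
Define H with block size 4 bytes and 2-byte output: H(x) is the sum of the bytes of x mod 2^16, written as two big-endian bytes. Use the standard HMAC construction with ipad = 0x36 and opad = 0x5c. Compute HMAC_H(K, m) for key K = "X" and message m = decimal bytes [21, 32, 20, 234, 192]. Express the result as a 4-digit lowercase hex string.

011e

Key "X" = 58 is 1 byte ≤ B = 4; zero-pad to 4 bytes: K' = 58 00 00 00.
K' ⊕ ipad = 6e 36 36 36.  K' ⊕ opad = 04 5c 5c 5c.
Inner input = (K'⊕ipad) ∥ m = 6e 36 36 36 ∥ 15 20 14 ea c0.
Inner hash: sum = 110+54+54+54+21+32+20+234+192 = 771 → 03 03.
Outer input = (K'⊕opad) ∥ inner = 04 5c 5c 5c ∥ 03 03.
Outer hash (tag): sum = 4+92+92+92+3+3 = 286 → 01 1e.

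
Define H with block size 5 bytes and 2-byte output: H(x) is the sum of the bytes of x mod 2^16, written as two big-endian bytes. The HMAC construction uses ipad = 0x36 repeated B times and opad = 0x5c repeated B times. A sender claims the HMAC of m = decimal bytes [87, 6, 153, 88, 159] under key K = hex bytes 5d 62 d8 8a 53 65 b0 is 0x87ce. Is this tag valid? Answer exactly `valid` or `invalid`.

Key hex bytes 5d 62 d8 8a 53 65 b0 is 7 bytes > B = 5, so hash it first: H(key) = 03 89, then zero-pad to 5 bytes: K' = 03 89 00 00 00.
K' ⊕ ipad = 35 bf 36 36 36; K' ⊕ opad = 5f d5 5c 5c 5c.
Inner hash: sum = 53+191+54+54+54+87+6+153+88+159 = 899 → 03 83.
Outer hash (recomputed tag): sum = 95+213+92+92+92+3+131 = 718 → 02 ce.
Recomputed tag = 02ce; claimed = 87ce → mismatch.

invalid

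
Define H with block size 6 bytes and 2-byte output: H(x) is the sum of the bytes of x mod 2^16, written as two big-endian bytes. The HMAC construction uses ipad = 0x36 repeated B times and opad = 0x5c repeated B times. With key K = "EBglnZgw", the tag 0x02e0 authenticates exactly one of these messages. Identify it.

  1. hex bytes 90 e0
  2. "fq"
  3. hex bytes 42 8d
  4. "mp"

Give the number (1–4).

1

Key "EBglnZgw" = 45 42 67 6c 6e 5a 67 77 is 8 bytes > B = 6, so hash it first: H(key) = 03 00, then zero-pad to 6 bytes: K' = 03 00 00 00 00 00.
K' ⊕ ipad = 35 36 36 36 36 36; K' ⊕ opad = 5f 5c 5c 5c 5c 5c.
m1: inner = H(35 36 36 36 36 36 90 e0) = 02 b3; tag = H(5f 5c 5c 5c 5c 5c 02 b3) = 02e0 ← matches
m2: inner = H(35 36 36 36 36 36 66 71) = 02 1a; tag = H(5f 5c 5c 5c 5c 5c 02 1a) = 0247
m3: inner = H(35 36 36 36 36 36 42 8d) = 02 12; tag = H(5f 5c 5c 5c 5c 5c 02 12) = 023f
m4: inner = H(35 36 36 36 36 36 6d 70) = 02 20; tag = H(5f 5c 5c 5c 5c 5c 02 20) = 024d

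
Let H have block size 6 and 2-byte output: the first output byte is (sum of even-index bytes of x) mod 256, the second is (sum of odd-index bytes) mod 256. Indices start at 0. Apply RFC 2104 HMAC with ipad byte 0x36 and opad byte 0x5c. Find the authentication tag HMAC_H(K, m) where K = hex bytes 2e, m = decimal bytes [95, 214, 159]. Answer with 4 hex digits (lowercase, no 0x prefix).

Key hex bytes 2e is 1 byte ≤ B = 6; zero-pad to 6 bytes: K' = 2e 00 00 00 00 00.
K' ⊕ ipad = 18 36 36 36 36 36.  K' ⊕ opad = 72 5c 5c 5c 5c 5c.
Inner input = (K'⊕ipad) ∥ m = 18 36 36 36 36 36 ∥ 5f d6 9f.
Inner hash: even-index sum = 386 mod 256 = 130; odd-index sum = 376 mod 256 = 120 → 82 78.
Outer input = (K'⊕opad) ∥ inner = 72 5c 5c 5c 5c 5c ∥ 82 78.
Outer hash (tag): even-index sum = 428 mod 256 = 172; odd-index sum = 396 mod 256 = 140 → ac 8c.

ac8c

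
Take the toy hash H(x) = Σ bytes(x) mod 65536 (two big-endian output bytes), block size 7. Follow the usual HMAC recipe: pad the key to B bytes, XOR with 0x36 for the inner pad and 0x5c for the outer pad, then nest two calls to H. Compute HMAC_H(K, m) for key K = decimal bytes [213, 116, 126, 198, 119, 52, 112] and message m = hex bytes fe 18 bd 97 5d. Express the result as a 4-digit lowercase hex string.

02de

Key decimal bytes [213, 116, 126, 198, 119, 52, 112] = d5 74 7e c6 77 34 70 is exactly B = 7 bytes: K' = d5 74 7e c6 77 34 70.
K' ⊕ ipad = e3 42 48 f0 41 02 46.  K' ⊕ opad = 89 28 22 9a 2b 68 2c.
Inner input = (K'⊕ipad) ∥ m = e3 42 48 f0 41 02 46 ∥ fe 18 bd 97 5d.
Inner hash: sum = 227+66+72+240+65+2+70+254+24+189+151+93 = 1453 → 05 ad.
Outer input = (K'⊕opad) ∥ inner = 89 28 22 9a 2b 68 2c ∥ 05 ad.
Outer hash (tag): sum = 137+40+34+154+43+104+44+5+173 = 734 → 02 de.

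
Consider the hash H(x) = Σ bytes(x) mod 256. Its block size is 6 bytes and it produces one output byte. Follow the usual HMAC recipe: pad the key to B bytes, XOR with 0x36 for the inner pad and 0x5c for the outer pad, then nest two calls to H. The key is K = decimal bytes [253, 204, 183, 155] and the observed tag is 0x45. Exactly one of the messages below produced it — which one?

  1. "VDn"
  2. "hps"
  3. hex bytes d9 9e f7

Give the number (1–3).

Key decimal bytes [253, 204, 183, 155] = fd cc b7 9b is 4 bytes ≤ B = 6; zero-pad to 6 bytes: K' = fd cc b7 9b 00 00.
K' ⊕ ipad = cb fa 81 ad 36 36; K' ⊕ opad = a1 90 eb c7 5c 5c.
m1: inner = H(cb fa 81 ad 36 36 56 44 6e) = 67; tag = H(a1 90 eb c7 5c 5c 67) = 02
m2: inner = H(cb fa 81 ad 36 36 68 70 73) = aa; tag = H(a1 90 eb c7 5c 5c aa) = 45 ← matches
m3: inner = H(cb fa 81 ad 36 36 d9 9e f7) = cd; tag = H(a1 90 eb c7 5c 5c cd) = 68

2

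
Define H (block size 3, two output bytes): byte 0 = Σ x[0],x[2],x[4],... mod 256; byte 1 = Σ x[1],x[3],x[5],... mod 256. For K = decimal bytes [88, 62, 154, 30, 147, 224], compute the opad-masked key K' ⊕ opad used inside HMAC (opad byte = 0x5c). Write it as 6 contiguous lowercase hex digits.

d9605c

Key decimal bytes [88, 62, 154, 30, 147, 224] = 58 3e 9a 1e 93 e0 is 6 bytes > B = 3, so hash it first: H(key) = 85 3c, then zero-pad to 3 bytes: K' = 85 3c 00.
XOR each byte with 0x5c: 85⊕5c=d9, 3c⊕5c=60, 00⊕5c=5c.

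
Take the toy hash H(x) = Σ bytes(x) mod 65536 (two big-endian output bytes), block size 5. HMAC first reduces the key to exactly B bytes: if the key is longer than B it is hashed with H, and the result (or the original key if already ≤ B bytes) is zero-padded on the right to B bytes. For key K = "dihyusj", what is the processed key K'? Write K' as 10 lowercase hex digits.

|K| = 7 > B = 5, so first hash the key.
H(K): sum = 100+105+104+121+117+115+106 = 768 → 03 00.
Zero-pad H(K) = 03 00 to 5 bytes: K' = 03 00 00 00 00.

0300000000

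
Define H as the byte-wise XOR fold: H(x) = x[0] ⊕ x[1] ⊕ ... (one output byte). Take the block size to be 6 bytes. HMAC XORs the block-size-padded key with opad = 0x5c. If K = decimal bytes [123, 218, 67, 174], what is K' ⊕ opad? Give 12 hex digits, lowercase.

Key decimal bytes [123, 218, 67, 174] = 7b da 43 ae is 4 bytes ≤ B = 6; zero-pad to 6 bytes: K' = 7b da 43 ae 00 00.
XOR each byte with 0x5c: 7b⊕5c=27, da⊕5c=86, 43⊕5c=1f, ae⊕5c=f2, 00⊕5c=5c, 00⊕5c=5c.

27861ff25c5c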